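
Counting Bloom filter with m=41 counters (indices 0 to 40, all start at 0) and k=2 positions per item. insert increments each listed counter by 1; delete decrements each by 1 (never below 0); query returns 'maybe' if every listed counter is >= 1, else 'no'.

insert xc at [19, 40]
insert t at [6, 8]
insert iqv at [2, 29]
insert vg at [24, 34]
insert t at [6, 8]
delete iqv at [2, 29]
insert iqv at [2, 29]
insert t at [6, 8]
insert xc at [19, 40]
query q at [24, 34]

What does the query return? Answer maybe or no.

Answer: maybe

Derivation:
Step 1: insert xc at [19, 40] -> counters=[0,0,0,0,0,0,0,0,0,0,0,0,0,0,0,0,0,0,0,1,0,0,0,0,0,0,0,0,0,0,0,0,0,0,0,0,0,0,0,0,1]
Step 2: insert t at [6, 8] -> counters=[0,0,0,0,0,0,1,0,1,0,0,0,0,0,0,0,0,0,0,1,0,0,0,0,0,0,0,0,0,0,0,0,0,0,0,0,0,0,0,0,1]
Step 3: insert iqv at [2, 29] -> counters=[0,0,1,0,0,0,1,0,1,0,0,0,0,0,0,0,0,0,0,1,0,0,0,0,0,0,0,0,0,1,0,0,0,0,0,0,0,0,0,0,1]
Step 4: insert vg at [24, 34] -> counters=[0,0,1,0,0,0,1,0,1,0,0,0,0,0,0,0,0,0,0,1,0,0,0,0,1,0,0,0,0,1,0,0,0,0,1,0,0,0,0,0,1]
Step 5: insert t at [6, 8] -> counters=[0,0,1,0,0,0,2,0,2,0,0,0,0,0,0,0,0,0,0,1,0,0,0,0,1,0,0,0,0,1,0,0,0,0,1,0,0,0,0,0,1]
Step 6: delete iqv at [2, 29] -> counters=[0,0,0,0,0,0,2,0,2,0,0,0,0,0,0,0,0,0,0,1,0,0,0,0,1,0,0,0,0,0,0,0,0,0,1,0,0,0,0,0,1]
Step 7: insert iqv at [2, 29] -> counters=[0,0,1,0,0,0,2,0,2,0,0,0,0,0,0,0,0,0,0,1,0,0,0,0,1,0,0,0,0,1,0,0,0,0,1,0,0,0,0,0,1]
Step 8: insert t at [6, 8] -> counters=[0,0,1,0,0,0,3,0,3,0,0,0,0,0,0,0,0,0,0,1,0,0,0,0,1,0,0,0,0,1,0,0,0,0,1,0,0,0,0,0,1]
Step 9: insert xc at [19, 40] -> counters=[0,0,1,0,0,0,3,0,3,0,0,0,0,0,0,0,0,0,0,2,0,0,0,0,1,0,0,0,0,1,0,0,0,0,1,0,0,0,0,0,2]
Query q: check counters[24]=1 counters[34]=1 -> maybe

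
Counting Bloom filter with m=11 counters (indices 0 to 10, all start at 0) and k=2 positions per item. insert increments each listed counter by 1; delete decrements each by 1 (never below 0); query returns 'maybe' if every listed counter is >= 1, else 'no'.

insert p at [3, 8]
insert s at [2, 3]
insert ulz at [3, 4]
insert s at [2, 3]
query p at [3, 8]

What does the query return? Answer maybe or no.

Answer: maybe

Derivation:
Step 1: insert p at [3, 8] -> counters=[0,0,0,1,0,0,0,0,1,0,0]
Step 2: insert s at [2, 3] -> counters=[0,0,1,2,0,0,0,0,1,0,0]
Step 3: insert ulz at [3, 4] -> counters=[0,0,1,3,1,0,0,0,1,0,0]
Step 4: insert s at [2, 3] -> counters=[0,0,2,4,1,0,0,0,1,0,0]
Query p: check counters[3]=4 counters[8]=1 -> maybe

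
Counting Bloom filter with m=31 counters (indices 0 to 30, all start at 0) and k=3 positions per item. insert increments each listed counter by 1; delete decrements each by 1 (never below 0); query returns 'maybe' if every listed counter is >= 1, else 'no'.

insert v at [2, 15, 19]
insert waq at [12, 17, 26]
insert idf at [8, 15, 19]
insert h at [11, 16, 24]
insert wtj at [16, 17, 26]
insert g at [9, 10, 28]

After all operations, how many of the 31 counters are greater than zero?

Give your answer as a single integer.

Step 1: insert v at [2, 15, 19] -> counters=[0,0,1,0,0,0,0,0,0,0,0,0,0,0,0,1,0,0,0,1,0,0,0,0,0,0,0,0,0,0,0]
Step 2: insert waq at [12, 17, 26] -> counters=[0,0,1,0,0,0,0,0,0,0,0,0,1,0,0,1,0,1,0,1,0,0,0,0,0,0,1,0,0,0,0]
Step 3: insert idf at [8, 15, 19] -> counters=[0,0,1,0,0,0,0,0,1,0,0,0,1,0,0,2,0,1,0,2,0,0,0,0,0,0,1,0,0,0,0]
Step 4: insert h at [11, 16, 24] -> counters=[0,0,1,0,0,0,0,0,1,0,0,1,1,0,0,2,1,1,0,2,0,0,0,0,1,0,1,0,0,0,0]
Step 5: insert wtj at [16, 17, 26] -> counters=[0,0,1,0,0,0,0,0,1,0,0,1,1,0,0,2,2,2,0,2,0,0,0,0,1,0,2,0,0,0,0]
Step 6: insert g at [9, 10, 28] -> counters=[0,0,1,0,0,0,0,0,1,1,1,1,1,0,0,2,2,2,0,2,0,0,0,0,1,0,2,0,1,0,0]
Final counters=[0,0,1,0,0,0,0,0,1,1,1,1,1,0,0,2,2,2,0,2,0,0,0,0,1,0,2,0,1,0,0] -> 13 nonzero

Answer: 13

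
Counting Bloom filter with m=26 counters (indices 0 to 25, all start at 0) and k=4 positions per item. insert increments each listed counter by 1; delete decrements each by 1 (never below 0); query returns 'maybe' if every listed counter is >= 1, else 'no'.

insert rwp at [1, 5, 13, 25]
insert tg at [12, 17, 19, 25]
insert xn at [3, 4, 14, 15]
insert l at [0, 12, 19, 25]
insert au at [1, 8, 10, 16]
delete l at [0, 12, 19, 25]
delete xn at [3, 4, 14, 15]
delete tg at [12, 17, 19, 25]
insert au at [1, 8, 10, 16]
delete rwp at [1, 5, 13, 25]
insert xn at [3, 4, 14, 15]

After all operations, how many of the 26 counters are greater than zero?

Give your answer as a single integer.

Step 1: insert rwp at [1, 5, 13, 25] -> counters=[0,1,0,0,0,1,0,0,0,0,0,0,0,1,0,0,0,0,0,0,0,0,0,0,0,1]
Step 2: insert tg at [12, 17, 19, 25] -> counters=[0,1,0,0,0,1,0,0,0,0,0,0,1,1,0,0,0,1,0,1,0,0,0,0,0,2]
Step 3: insert xn at [3, 4, 14, 15] -> counters=[0,1,0,1,1,1,0,0,0,0,0,0,1,1,1,1,0,1,0,1,0,0,0,0,0,2]
Step 4: insert l at [0, 12, 19, 25] -> counters=[1,1,0,1,1,1,0,0,0,0,0,0,2,1,1,1,0,1,0,2,0,0,0,0,0,3]
Step 5: insert au at [1, 8, 10, 16] -> counters=[1,2,0,1,1,1,0,0,1,0,1,0,2,1,1,1,1,1,0,2,0,0,0,0,0,3]
Step 6: delete l at [0, 12, 19, 25] -> counters=[0,2,0,1,1,1,0,0,1,0,1,0,1,1,1,1,1,1,0,1,0,0,0,0,0,2]
Step 7: delete xn at [3, 4, 14, 15] -> counters=[0,2,0,0,0,1,0,0,1,0,1,0,1,1,0,0,1,1,0,1,0,0,0,0,0,2]
Step 8: delete tg at [12, 17, 19, 25] -> counters=[0,2,0,0,0,1,0,0,1,0,1,0,0,1,0,0,1,0,0,0,0,0,0,0,0,1]
Step 9: insert au at [1, 8, 10, 16] -> counters=[0,3,0,0,0,1,0,0,2,0,2,0,0,1,0,0,2,0,0,0,0,0,0,0,0,1]
Step 10: delete rwp at [1, 5, 13, 25] -> counters=[0,2,0,0,0,0,0,0,2,0,2,0,0,0,0,0,2,0,0,0,0,0,0,0,0,0]
Step 11: insert xn at [3, 4, 14, 15] -> counters=[0,2,0,1,1,0,0,0,2,0,2,0,0,0,1,1,2,0,0,0,0,0,0,0,0,0]
Final counters=[0,2,0,1,1,0,0,0,2,0,2,0,0,0,1,1,2,0,0,0,0,0,0,0,0,0] -> 8 nonzero

Answer: 8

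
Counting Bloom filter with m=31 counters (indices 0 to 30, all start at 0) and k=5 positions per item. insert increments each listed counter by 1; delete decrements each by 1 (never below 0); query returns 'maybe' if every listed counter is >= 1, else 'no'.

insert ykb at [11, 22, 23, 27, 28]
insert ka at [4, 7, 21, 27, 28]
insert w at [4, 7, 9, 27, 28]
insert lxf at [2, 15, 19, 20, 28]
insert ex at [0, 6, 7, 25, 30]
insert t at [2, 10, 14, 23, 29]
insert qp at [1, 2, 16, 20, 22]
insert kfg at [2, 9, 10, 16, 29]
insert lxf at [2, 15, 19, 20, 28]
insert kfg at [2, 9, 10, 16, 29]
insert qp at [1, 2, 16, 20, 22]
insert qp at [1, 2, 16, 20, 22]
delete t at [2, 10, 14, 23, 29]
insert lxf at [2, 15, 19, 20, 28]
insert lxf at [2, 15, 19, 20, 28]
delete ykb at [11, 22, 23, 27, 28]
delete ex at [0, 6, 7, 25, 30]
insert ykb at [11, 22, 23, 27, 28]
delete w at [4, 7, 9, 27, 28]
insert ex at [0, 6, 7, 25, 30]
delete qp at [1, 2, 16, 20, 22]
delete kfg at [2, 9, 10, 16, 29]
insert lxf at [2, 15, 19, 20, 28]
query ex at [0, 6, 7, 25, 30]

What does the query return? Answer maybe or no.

Answer: maybe

Derivation:
Step 1: insert ykb at [11, 22, 23, 27, 28] -> counters=[0,0,0,0,0,0,0,0,0,0,0,1,0,0,0,0,0,0,0,0,0,0,1,1,0,0,0,1,1,0,0]
Step 2: insert ka at [4, 7, 21, 27, 28] -> counters=[0,0,0,0,1,0,0,1,0,0,0,1,0,0,0,0,0,0,0,0,0,1,1,1,0,0,0,2,2,0,0]
Step 3: insert w at [4, 7, 9, 27, 28] -> counters=[0,0,0,0,2,0,0,2,0,1,0,1,0,0,0,0,0,0,0,0,0,1,1,1,0,0,0,3,3,0,0]
Step 4: insert lxf at [2, 15, 19, 20, 28] -> counters=[0,0,1,0,2,0,0,2,0,1,0,1,0,0,0,1,0,0,0,1,1,1,1,1,0,0,0,3,4,0,0]
Step 5: insert ex at [0, 6, 7, 25, 30] -> counters=[1,0,1,0,2,0,1,3,0,1,0,1,0,0,0,1,0,0,0,1,1,1,1,1,0,1,0,3,4,0,1]
Step 6: insert t at [2, 10, 14, 23, 29] -> counters=[1,0,2,0,2,0,1,3,0,1,1,1,0,0,1,1,0,0,0,1,1,1,1,2,0,1,0,3,4,1,1]
Step 7: insert qp at [1, 2, 16, 20, 22] -> counters=[1,1,3,0,2,0,1,3,0,1,1,1,0,0,1,1,1,0,0,1,2,1,2,2,0,1,0,3,4,1,1]
Step 8: insert kfg at [2, 9, 10, 16, 29] -> counters=[1,1,4,0,2,0,1,3,0,2,2,1,0,0,1,1,2,0,0,1,2,1,2,2,0,1,0,3,4,2,1]
Step 9: insert lxf at [2, 15, 19, 20, 28] -> counters=[1,1,5,0,2,0,1,3,0,2,2,1,0,0,1,2,2,0,0,2,3,1,2,2,0,1,0,3,5,2,1]
Step 10: insert kfg at [2, 9, 10, 16, 29] -> counters=[1,1,6,0,2,0,1,3,0,3,3,1,0,0,1,2,3,0,0,2,3,1,2,2,0,1,0,3,5,3,1]
Step 11: insert qp at [1, 2, 16, 20, 22] -> counters=[1,2,7,0,2,0,1,3,0,3,3,1,0,0,1,2,4,0,0,2,4,1,3,2,0,1,0,3,5,3,1]
Step 12: insert qp at [1, 2, 16, 20, 22] -> counters=[1,3,8,0,2,0,1,3,0,3,3,1,0,0,1,2,5,0,0,2,5,1,4,2,0,1,0,3,5,3,1]
Step 13: delete t at [2, 10, 14, 23, 29] -> counters=[1,3,7,0,2,0,1,3,0,3,2,1,0,0,0,2,5,0,0,2,5,1,4,1,0,1,0,3,5,2,1]
Step 14: insert lxf at [2, 15, 19, 20, 28] -> counters=[1,3,8,0,2,0,1,3,0,3,2,1,0,0,0,3,5,0,0,3,6,1,4,1,0,1,0,3,6,2,1]
Step 15: insert lxf at [2, 15, 19, 20, 28] -> counters=[1,3,9,0,2,0,1,3,0,3,2,1,0,0,0,4,5,0,0,4,7,1,4,1,0,1,0,3,7,2,1]
Step 16: delete ykb at [11, 22, 23, 27, 28] -> counters=[1,3,9,0,2,0,1,3,0,3,2,0,0,0,0,4,5,0,0,4,7,1,3,0,0,1,0,2,6,2,1]
Step 17: delete ex at [0, 6, 7, 25, 30] -> counters=[0,3,9,0,2,0,0,2,0,3,2,0,0,0,0,4,5,0,0,4,7,1,3,0,0,0,0,2,6,2,0]
Step 18: insert ykb at [11, 22, 23, 27, 28] -> counters=[0,3,9,0,2,0,0,2,0,3,2,1,0,0,0,4,5,0,0,4,7,1,4,1,0,0,0,3,7,2,0]
Step 19: delete w at [4, 7, 9, 27, 28] -> counters=[0,3,9,0,1,0,0,1,0,2,2,1,0,0,0,4,5,0,0,4,7,1,4,1,0,0,0,2,6,2,0]
Step 20: insert ex at [0, 6, 7, 25, 30] -> counters=[1,3,9,0,1,0,1,2,0,2,2,1,0,0,0,4,5,0,0,4,7,1,4,1,0,1,0,2,6,2,1]
Step 21: delete qp at [1, 2, 16, 20, 22] -> counters=[1,2,8,0,1,0,1,2,0,2,2,1,0,0,0,4,4,0,0,4,6,1,3,1,0,1,0,2,6,2,1]
Step 22: delete kfg at [2, 9, 10, 16, 29] -> counters=[1,2,7,0,1,0,1,2,0,1,1,1,0,0,0,4,3,0,0,4,6,1,3,1,0,1,0,2,6,1,1]
Step 23: insert lxf at [2, 15, 19, 20, 28] -> counters=[1,2,8,0,1,0,1,2,0,1,1,1,0,0,0,5,3,0,0,5,7,1,3,1,0,1,0,2,7,1,1]
Query ex: check counters[0]=1 counters[6]=1 counters[7]=2 counters[25]=1 counters[30]=1 -> maybe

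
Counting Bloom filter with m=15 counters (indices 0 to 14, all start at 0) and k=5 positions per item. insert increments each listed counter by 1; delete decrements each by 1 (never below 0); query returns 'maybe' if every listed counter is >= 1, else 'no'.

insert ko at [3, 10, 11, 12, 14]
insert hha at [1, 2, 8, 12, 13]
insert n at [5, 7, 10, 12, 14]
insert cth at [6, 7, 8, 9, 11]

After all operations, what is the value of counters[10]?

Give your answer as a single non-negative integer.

Answer: 2

Derivation:
Step 1: insert ko at [3, 10, 11, 12, 14] -> counters=[0,0,0,1,0,0,0,0,0,0,1,1,1,0,1]
Step 2: insert hha at [1, 2, 8, 12, 13] -> counters=[0,1,1,1,0,0,0,0,1,0,1,1,2,1,1]
Step 3: insert n at [5, 7, 10, 12, 14] -> counters=[0,1,1,1,0,1,0,1,1,0,2,1,3,1,2]
Step 4: insert cth at [6, 7, 8, 9, 11] -> counters=[0,1,1,1,0,1,1,2,2,1,2,2,3,1,2]
Final counters=[0,1,1,1,0,1,1,2,2,1,2,2,3,1,2] -> counters[10]=2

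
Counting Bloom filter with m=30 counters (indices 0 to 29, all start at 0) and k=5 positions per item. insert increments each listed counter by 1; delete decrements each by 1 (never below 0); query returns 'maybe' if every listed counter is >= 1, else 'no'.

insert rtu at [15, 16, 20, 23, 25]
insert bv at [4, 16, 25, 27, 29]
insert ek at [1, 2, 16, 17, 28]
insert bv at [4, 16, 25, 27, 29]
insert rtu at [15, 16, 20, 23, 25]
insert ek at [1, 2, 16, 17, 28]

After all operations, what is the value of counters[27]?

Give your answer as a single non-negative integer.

Answer: 2

Derivation:
Step 1: insert rtu at [15, 16, 20, 23, 25] -> counters=[0,0,0,0,0,0,0,0,0,0,0,0,0,0,0,1,1,0,0,0,1,0,0,1,0,1,0,0,0,0]
Step 2: insert bv at [4, 16, 25, 27, 29] -> counters=[0,0,0,0,1,0,0,0,0,0,0,0,0,0,0,1,2,0,0,0,1,0,0,1,0,2,0,1,0,1]
Step 3: insert ek at [1, 2, 16, 17, 28] -> counters=[0,1,1,0,1,0,0,0,0,0,0,0,0,0,0,1,3,1,0,0,1,0,0,1,0,2,0,1,1,1]
Step 4: insert bv at [4, 16, 25, 27, 29] -> counters=[0,1,1,0,2,0,0,0,0,0,0,0,0,0,0,1,4,1,0,0,1,0,0,1,0,3,0,2,1,2]
Step 5: insert rtu at [15, 16, 20, 23, 25] -> counters=[0,1,1,0,2,0,0,0,0,0,0,0,0,0,0,2,5,1,0,0,2,0,0,2,0,4,0,2,1,2]
Step 6: insert ek at [1, 2, 16, 17, 28] -> counters=[0,2,2,0,2,0,0,0,0,0,0,0,0,0,0,2,6,2,0,0,2,0,0,2,0,4,0,2,2,2]
Final counters=[0,2,2,0,2,0,0,0,0,0,0,0,0,0,0,2,6,2,0,0,2,0,0,2,0,4,0,2,2,2] -> counters[27]=2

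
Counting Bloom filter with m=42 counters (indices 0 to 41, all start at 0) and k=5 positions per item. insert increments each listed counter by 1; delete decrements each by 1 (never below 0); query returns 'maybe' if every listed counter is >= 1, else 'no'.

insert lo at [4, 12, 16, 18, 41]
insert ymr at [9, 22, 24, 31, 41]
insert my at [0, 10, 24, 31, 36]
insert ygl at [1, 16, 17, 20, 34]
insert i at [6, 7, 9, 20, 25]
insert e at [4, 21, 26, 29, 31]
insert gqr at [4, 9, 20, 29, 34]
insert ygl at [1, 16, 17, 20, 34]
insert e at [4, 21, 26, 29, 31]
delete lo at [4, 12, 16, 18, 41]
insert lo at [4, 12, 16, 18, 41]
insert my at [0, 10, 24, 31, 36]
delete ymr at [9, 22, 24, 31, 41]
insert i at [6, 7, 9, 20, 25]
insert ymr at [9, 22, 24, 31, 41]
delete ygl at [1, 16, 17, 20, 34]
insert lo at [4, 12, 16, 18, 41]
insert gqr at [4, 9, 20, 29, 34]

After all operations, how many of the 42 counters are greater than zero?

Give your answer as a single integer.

Step 1: insert lo at [4, 12, 16, 18, 41] -> counters=[0,0,0,0,1,0,0,0,0,0,0,0,1,0,0,0,1,0,1,0,0,0,0,0,0,0,0,0,0,0,0,0,0,0,0,0,0,0,0,0,0,1]
Step 2: insert ymr at [9, 22, 24, 31, 41] -> counters=[0,0,0,0,1,0,0,0,0,1,0,0,1,0,0,0,1,0,1,0,0,0,1,0,1,0,0,0,0,0,0,1,0,0,0,0,0,0,0,0,0,2]
Step 3: insert my at [0, 10, 24, 31, 36] -> counters=[1,0,0,0,1,0,0,0,0,1,1,0,1,0,0,0,1,0,1,0,0,0,1,0,2,0,0,0,0,0,0,2,0,0,0,0,1,0,0,0,0,2]
Step 4: insert ygl at [1, 16, 17, 20, 34] -> counters=[1,1,0,0,1,0,0,0,0,1,1,0,1,0,0,0,2,1,1,0,1,0,1,0,2,0,0,0,0,0,0,2,0,0,1,0,1,0,0,0,0,2]
Step 5: insert i at [6, 7, 9, 20, 25] -> counters=[1,1,0,0,1,0,1,1,0,2,1,0,1,0,0,0,2,1,1,0,2,0,1,0,2,1,0,0,0,0,0,2,0,0,1,0,1,0,0,0,0,2]
Step 6: insert e at [4, 21, 26, 29, 31] -> counters=[1,1,0,0,2,0,1,1,0,2,1,0,1,0,0,0,2,1,1,0,2,1,1,0,2,1,1,0,0,1,0,3,0,0,1,0,1,0,0,0,0,2]
Step 7: insert gqr at [4, 9, 20, 29, 34] -> counters=[1,1,0,0,3,0,1,1,0,3,1,0,1,0,0,0,2,1,1,0,3,1,1,0,2,1,1,0,0,2,0,3,0,0,2,0,1,0,0,0,0,2]
Step 8: insert ygl at [1, 16, 17, 20, 34] -> counters=[1,2,0,0,3,0,1,1,0,3,1,0,1,0,0,0,3,2,1,0,4,1,1,0,2,1,1,0,0,2,0,3,0,0,3,0,1,0,0,0,0,2]
Step 9: insert e at [4, 21, 26, 29, 31] -> counters=[1,2,0,0,4,0,1,1,0,3,1,0,1,0,0,0,3,2,1,0,4,2,1,0,2,1,2,0,0,3,0,4,0,0,3,0,1,0,0,0,0,2]
Step 10: delete lo at [4, 12, 16, 18, 41] -> counters=[1,2,0,0,3,0,1,1,0,3,1,0,0,0,0,0,2,2,0,0,4,2,1,0,2,1,2,0,0,3,0,4,0,0,3,0,1,0,0,0,0,1]
Step 11: insert lo at [4, 12, 16, 18, 41] -> counters=[1,2,0,0,4,0,1,1,0,3,1,0,1,0,0,0,3,2,1,0,4,2,1,0,2,1,2,0,0,3,0,4,0,0,3,0,1,0,0,0,0,2]
Step 12: insert my at [0, 10, 24, 31, 36] -> counters=[2,2,0,0,4,0,1,1,0,3,2,0,1,0,0,0,3,2,1,0,4,2,1,0,3,1,2,0,0,3,0,5,0,0,3,0,2,0,0,0,0,2]
Step 13: delete ymr at [9, 22, 24, 31, 41] -> counters=[2,2,0,0,4,0,1,1,0,2,2,0,1,0,0,0,3,2,1,0,4,2,0,0,2,1,2,0,0,3,0,4,0,0,3,0,2,0,0,0,0,1]
Step 14: insert i at [6, 7, 9, 20, 25] -> counters=[2,2,0,0,4,0,2,2,0,3,2,0,1,0,0,0,3,2,1,0,5,2,0,0,2,2,2,0,0,3,0,4,0,0,3,0,2,0,0,0,0,1]
Step 15: insert ymr at [9, 22, 24, 31, 41] -> counters=[2,2,0,0,4,0,2,2,0,4,2,0,1,0,0,0,3,2,1,0,5,2,1,0,3,2,2,0,0,3,0,5,0,0,3,0,2,0,0,0,0,2]
Step 16: delete ygl at [1, 16, 17, 20, 34] -> counters=[2,1,0,0,4,0,2,2,0,4,2,0,1,0,0,0,2,1,1,0,4,2,1,0,3,2,2,0,0,3,0,5,0,0,2,0,2,0,0,0,0,2]
Step 17: insert lo at [4, 12, 16, 18, 41] -> counters=[2,1,0,0,5,0,2,2,0,4,2,0,2,0,0,0,3,1,2,0,4,2,1,0,3,2,2,0,0,3,0,5,0,0,2,0,2,0,0,0,0,3]
Step 18: insert gqr at [4, 9, 20, 29, 34] -> counters=[2,1,0,0,6,0,2,2,0,5,2,0,2,0,0,0,3,1,2,0,5,2,1,0,3,2,2,0,0,4,0,5,0,0,3,0,2,0,0,0,0,3]
Final counters=[2,1,0,0,6,0,2,2,0,5,2,0,2,0,0,0,3,1,2,0,5,2,1,0,3,2,2,0,0,4,0,5,0,0,3,0,2,0,0,0,0,3] -> 22 nonzero

Answer: 22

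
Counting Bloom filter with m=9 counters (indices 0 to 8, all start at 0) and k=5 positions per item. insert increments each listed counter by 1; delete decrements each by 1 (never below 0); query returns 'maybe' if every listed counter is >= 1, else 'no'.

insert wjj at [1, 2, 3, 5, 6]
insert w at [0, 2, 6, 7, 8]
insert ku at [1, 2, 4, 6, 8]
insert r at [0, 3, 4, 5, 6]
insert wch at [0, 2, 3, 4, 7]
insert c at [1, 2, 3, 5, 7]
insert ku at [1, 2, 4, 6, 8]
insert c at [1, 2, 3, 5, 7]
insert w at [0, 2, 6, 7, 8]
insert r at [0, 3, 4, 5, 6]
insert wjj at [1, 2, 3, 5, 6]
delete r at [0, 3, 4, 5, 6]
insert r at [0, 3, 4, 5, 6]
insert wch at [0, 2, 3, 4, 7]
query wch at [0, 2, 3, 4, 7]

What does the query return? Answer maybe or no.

Answer: maybe

Derivation:
Step 1: insert wjj at [1, 2, 3, 5, 6] -> counters=[0,1,1,1,0,1,1,0,0]
Step 2: insert w at [0, 2, 6, 7, 8] -> counters=[1,1,2,1,0,1,2,1,1]
Step 3: insert ku at [1, 2, 4, 6, 8] -> counters=[1,2,3,1,1,1,3,1,2]
Step 4: insert r at [0, 3, 4, 5, 6] -> counters=[2,2,3,2,2,2,4,1,2]
Step 5: insert wch at [0, 2, 3, 4, 7] -> counters=[3,2,4,3,3,2,4,2,2]
Step 6: insert c at [1, 2, 3, 5, 7] -> counters=[3,3,5,4,3,3,4,3,2]
Step 7: insert ku at [1, 2, 4, 6, 8] -> counters=[3,4,6,4,4,3,5,3,3]
Step 8: insert c at [1, 2, 3, 5, 7] -> counters=[3,5,7,5,4,4,5,4,3]
Step 9: insert w at [0, 2, 6, 7, 8] -> counters=[4,5,8,5,4,4,6,5,4]
Step 10: insert r at [0, 3, 4, 5, 6] -> counters=[5,5,8,6,5,5,7,5,4]
Step 11: insert wjj at [1, 2, 3, 5, 6] -> counters=[5,6,9,7,5,6,8,5,4]
Step 12: delete r at [0, 3, 4, 5, 6] -> counters=[4,6,9,6,4,5,7,5,4]
Step 13: insert r at [0, 3, 4, 5, 6] -> counters=[5,6,9,7,5,6,8,5,4]
Step 14: insert wch at [0, 2, 3, 4, 7] -> counters=[6,6,10,8,6,6,8,6,4]
Query wch: check counters[0]=6 counters[2]=10 counters[3]=8 counters[4]=6 counters[7]=6 -> maybe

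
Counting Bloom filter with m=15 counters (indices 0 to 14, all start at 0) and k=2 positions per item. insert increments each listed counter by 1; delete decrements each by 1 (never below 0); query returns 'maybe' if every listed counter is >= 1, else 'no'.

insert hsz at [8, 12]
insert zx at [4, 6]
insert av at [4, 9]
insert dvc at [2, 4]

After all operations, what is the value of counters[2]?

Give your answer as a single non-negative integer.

Step 1: insert hsz at [8, 12] -> counters=[0,0,0,0,0,0,0,0,1,0,0,0,1,0,0]
Step 2: insert zx at [4, 6] -> counters=[0,0,0,0,1,0,1,0,1,0,0,0,1,0,0]
Step 3: insert av at [4, 9] -> counters=[0,0,0,0,2,0,1,0,1,1,0,0,1,0,0]
Step 4: insert dvc at [2, 4] -> counters=[0,0,1,0,3,0,1,0,1,1,0,0,1,0,0]
Final counters=[0,0,1,0,3,0,1,0,1,1,0,0,1,0,0] -> counters[2]=1

Answer: 1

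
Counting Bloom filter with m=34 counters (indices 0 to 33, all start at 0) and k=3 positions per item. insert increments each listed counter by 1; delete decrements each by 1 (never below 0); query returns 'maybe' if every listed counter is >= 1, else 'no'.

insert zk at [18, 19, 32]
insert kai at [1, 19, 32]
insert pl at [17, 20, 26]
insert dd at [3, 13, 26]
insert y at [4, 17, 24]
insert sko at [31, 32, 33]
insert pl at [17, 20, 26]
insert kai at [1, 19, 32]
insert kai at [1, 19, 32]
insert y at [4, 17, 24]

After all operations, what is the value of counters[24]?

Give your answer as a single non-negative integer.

Answer: 2

Derivation:
Step 1: insert zk at [18, 19, 32] -> counters=[0,0,0,0,0,0,0,0,0,0,0,0,0,0,0,0,0,0,1,1,0,0,0,0,0,0,0,0,0,0,0,0,1,0]
Step 2: insert kai at [1, 19, 32] -> counters=[0,1,0,0,0,0,0,0,0,0,0,0,0,0,0,0,0,0,1,2,0,0,0,0,0,0,0,0,0,0,0,0,2,0]
Step 3: insert pl at [17, 20, 26] -> counters=[0,1,0,0,0,0,0,0,0,0,0,0,0,0,0,0,0,1,1,2,1,0,0,0,0,0,1,0,0,0,0,0,2,0]
Step 4: insert dd at [3, 13, 26] -> counters=[0,1,0,1,0,0,0,0,0,0,0,0,0,1,0,0,0,1,1,2,1,0,0,0,0,0,2,0,0,0,0,0,2,0]
Step 5: insert y at [4, 17, 24] -> counters=[0,1,0,1,1,0,0,0,0,0,0,0,0,1,0,0,0,2,1,2,1,0,0,0,1,0,2,0,0,0,0,0,2,0]
Step 6: insert sko at [31, 32, 33] -> counters=[0,1,0,1,1,0,0,0,0,0,0,0,0,1,0,0,0,2,1,2,1,0,0,0,1,0,2,0,0,0,0,1,3,1]
Step 7: insert pl at [17, 20, 26] -> counters=[0,1,0,1,1,0,0,0,0,0,0,0,0,1,0,0,0,3,1,2,2,0,0,0,1,0,3,0,0,0,0,1,3,1]
Step 8: insert kai at [1, 19, 32] -> counters=[0,2,0,1,1,0,0,0,0,0,0,0,0,1,0,0,0,3,1,3,2,0,0,0,1,0,3,0,0,0,0,1,4,1]
Step 9: insert kai at [1, 19, 32] -> counters=[0,3,0,1,1,0,0,0,0,0,0,0,0,1,0,0,0,3,1,4,2,0,0,0,1,0,3,0,0,0,0,1,5,1]
Step 10: insert y at [4, 17, 24] -> counters=[0,3,0,1,2,0,0,0,0,0,0,0,0,1,0,0,0,4,1,4,2,0,0,0,2,0,3,0,0,0,0,1,5,1]
Final counters=[0,3,0,1,2,0,0,0,0,0,0,0,0,1,0,0,0,4,1,4,2,0,0,0,2,0,3,0,0,0,0,1,5,1] -> counters[24]=2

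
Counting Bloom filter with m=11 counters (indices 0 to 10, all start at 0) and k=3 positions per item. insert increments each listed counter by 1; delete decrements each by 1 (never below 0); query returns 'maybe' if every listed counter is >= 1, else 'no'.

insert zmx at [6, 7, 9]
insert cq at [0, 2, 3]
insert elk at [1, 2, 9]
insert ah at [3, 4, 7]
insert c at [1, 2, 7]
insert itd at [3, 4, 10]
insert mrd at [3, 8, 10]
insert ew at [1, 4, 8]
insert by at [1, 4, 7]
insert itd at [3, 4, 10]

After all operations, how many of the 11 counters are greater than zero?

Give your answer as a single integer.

Answer: 10

Derivation:
Step 1: insert zmx at [6, 7, 9] -> counters=[0,0,0,0,0,0,1,1,0,1,0]
Step 2: insert cq at [0, 2, 3] -> counters=[1,0,1,1,0,0,1,1,0,1,0]
Step 3: insert elk at [1, 2, 9] -> counters=[1,1,2,1,0,0,1,1,0,2,0]
Step 4: insert ah at [3, 4, 7] -> counters=[1,1,2,2,1,0,1,2,0,2,0]
Step 5: insert c at [1, 2, 7] -> counters=[1,2,3,2,1,0,1,3,0,2,0]
Step 6: insert itd at [3, 4, 10] -> counters=[1,2,3,3,2,0,1,3,0,2,1]
Step 7: insert mrd at [3, 8, 10] -> counters=[1,2,3,4,2,0,1,3,1,2,2]
Step 8: insert ew at [1, 4, 8] -> counters=[1,3,3,4,3,0,1,3,2,2,2]
Step 9: insert by at [1, 4, 7] -> counters=[1,4,3,4,4,0,1,4,2,2,2]
Step 10: insert itd at [3, 4, 10] -> counters=[1,4,3,5,5,0,1,4,2,2,3]
Final counters=[1,4,3,5,5,0,1,4,2,2,3] -> 10 nonzero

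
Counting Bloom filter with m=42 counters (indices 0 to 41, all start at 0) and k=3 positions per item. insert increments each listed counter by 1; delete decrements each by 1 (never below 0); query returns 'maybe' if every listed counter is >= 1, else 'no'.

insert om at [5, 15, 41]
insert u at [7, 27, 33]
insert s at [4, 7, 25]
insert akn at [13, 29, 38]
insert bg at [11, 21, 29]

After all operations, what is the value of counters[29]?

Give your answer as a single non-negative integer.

Answer: 2

Derivation:
Step 1: insert om at [5, 15, 41] -> counters=[0,0,0,0,0,1,0,0,0,0,0,0,0,0,0,1,0,0,0,0,0,0,0,0,0,0,0,0,0,0,0,0,0,0,0,0,0,0,0,0,0,1]
Step 2: insert u at [7, 27, 33] -> counters=[0,0,0,0,0,1,0,1,0,0,0,0,0,0,0,1,0,0,0,0,0,0,0,0,0,0,0,1,0,0,0,0,0,1,0,0,0,0,0,0,0,1]
Step 3: insert s at [4, 7, 25] -> counters=[0,0,0,0,1,1,0,2,0,0,0,0,0,0,0,1,0,0,0,0,0,0,0,0,0,1,0,1,0,0,0,0,0,1,0,0,0,0,0,0,0,1]
Step 4: insert akn at [13, 29, 38] -> counters=[0,0,0,0,1,1,0,2,0,0,0,0,0,1,0,1,0,0,0,0,0,0,0,0,0,1,0,1,0,1,0,0,0,1,0,0,0,0,1,0,0,1]
Step 5: insert bg at [11, 21, 29] -> counters=[0,0,0,0,1,1,0,2,0,0,0,1,0,1,0,1,0,0,0,0,0,1,0,0,0,1,0,1,0,2,0,0,0,1,0,0,0,0,1,0,0,1]
Final counters=[0,0,0,0,1,1,0,2,0,0,0,1,0,1,0,1,0,0,0,0,0,1,0,0,0,1,0,1,0,2,0,0,0,1,0,0,0,0,1,0,0,1] -> counters[29]=2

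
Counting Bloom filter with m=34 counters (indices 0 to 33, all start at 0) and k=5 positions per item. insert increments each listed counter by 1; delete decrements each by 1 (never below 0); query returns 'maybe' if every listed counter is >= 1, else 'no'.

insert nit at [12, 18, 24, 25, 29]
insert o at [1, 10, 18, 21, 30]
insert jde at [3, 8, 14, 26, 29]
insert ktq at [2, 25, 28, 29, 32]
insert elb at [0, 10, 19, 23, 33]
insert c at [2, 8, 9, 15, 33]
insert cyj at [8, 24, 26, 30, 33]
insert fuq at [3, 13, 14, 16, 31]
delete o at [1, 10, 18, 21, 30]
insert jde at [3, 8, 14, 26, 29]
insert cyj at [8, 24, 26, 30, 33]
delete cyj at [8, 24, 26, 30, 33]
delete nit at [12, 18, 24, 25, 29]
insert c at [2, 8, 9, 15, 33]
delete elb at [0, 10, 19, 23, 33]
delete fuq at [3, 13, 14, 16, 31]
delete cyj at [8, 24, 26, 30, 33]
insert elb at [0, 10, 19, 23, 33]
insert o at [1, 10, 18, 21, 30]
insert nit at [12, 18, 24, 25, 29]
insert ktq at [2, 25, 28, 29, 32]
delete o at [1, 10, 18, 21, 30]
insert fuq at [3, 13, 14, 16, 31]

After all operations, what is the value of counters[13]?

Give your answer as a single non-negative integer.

Answer: 1

Derivation:
Step 1: insert nit at [12, 18, 24, 25, 29] -> counters=[0,0,0,0,0,0,0,0,0,0,0,0,1,0,0,0,0,0,1,0,0,0,0,0,1,1,0,0,0,1,0,0,0,0]
Step 2: insert o at [1, 10, 18, 21, 30] -> counters=[0,1,0,0,0,0,0,0,0,0,1,0,1,0,0,0,0,0,2,0,0,1,0,0,1,1,0,0,0,1,1,0,0,0]
Step 3: insert jde at [3, 8, 14, 26, 29] -> counters=[0,1,0,1,0,0,0,0,1,0,1,0,1,0,1,0,0,0,2,0,0,1,0,0,1,1,1,0,0,2,1,0,0,0]
Step 4: insert ktq at [2, 25, 28, 29, 32] -> counters=[0,1,1,1,0,0,0,0,1,0,1,0,1,0,1,0,0,0,2,0,0,1,0,0,1,2,1,0,1,3,1,0,1,0]
Step 5: insert elb at [0, 10, 19, 23, 33] -> counters=[1,1,1,1,0,0,0,0,1,0,2,0,1,0,1,0,0,0,2,1,0,1,0,1,1,2,1,0,1,3,1,0,1,1]
Step 6: insert c at [2, 8, 9, 15, 33] -> counters=[1,1,2,1,0,0,0,0,2,1,2,0,1,0,1,1,0,0,2,1,0,1,0,1,1,2,1,0,1,3,1,0,1,2]
Step 7: insert cyj at [8, 24, 26, 30, 33] -> counters=[1,1,2,1,0,0,0,0,3,1,2,0,1,0,1,1,0,0,2,1,0,1,0,1,2,2,2,0,1,3,2,0,1,3]
Step 8: insert fuq at [3, 13, 14, 16, 31] -> counters=[1,1,2,2,0,0,0,0,3,1,2,0,1,1,2,1,1,0,2,1,0,1,0,1,2,2,2,0,1,3,2,1,1,3]
Step 9: delete o at [1, 10, 18, 21, 30] -> counters=[1,0,2,2,0,0,0,0,3,1,1,0,1,1,2,1,1,0,1,1,0,0,0,1,2,2,2,0,1,3,1,1,1,3]
Step 10: insert jde at [3, 8, 14, 26, 29] -> counters=[1,0,2,3,0,0,0,0,4,1,1,0,1,1,3,1,1,0,1,1,0,0,0,1,2,2,3,0,1,4,1,1,1,3]
Step 11: insert cyj at [8, 24, 26, 30, 33] -> counters=[1,0,2,3,0,0,0,0,5,1,1,0,1,1,3,1,1,0,1,1,0,0,0,1,3,2,4,0,1,4,2,1,1,4]
Step 12: delete cyj at [8, 24, 26, 30, 33] -> counters=[1,0,2,3,0,0,0,0,4,1,1,0,1,1,3,1,1,0,1,1,0,0,0,1,2,2,3,0,1,4,1,1,1,3]
Step 13: delete nit at [12, 18, 24, 25, 29] -> counters=[1,0,2,3,0,0,0,0,4,1,1,0,0,1,3,1,1,0,0,1,0,0,0,1,1,1,3,0,1,3,1,1,1,3]
Step 14: insert c at [2, 8, 9, 15, 33] -> counters=[1,0,3,3,0,0,0,0,5,2,1,0,0,1,3,2,1,0,0,1,0,0,0,1,1,1,3,0,1,3,1,1,1,4]
Step 15: delete elb at [0, 10, 19, 23, 33] -> counters=[0,0,3,3,0,0,0,0,5,2,0,0,0,1,3,2,1,0,0,0,0,0,0,0,1,1,3,0,1,3,1,1,1,3]
Step 16: delete fuq at [3, 13, 14, 16, 31] -> counters=[0,0,3,2,0,0,0,0,5,2,0,0,0,0,2,2,0,0,0,0,0,0,0,0,1,1,3,0,1,3,1,0,1,3]
Step 17: delete cyj at [8, 24, 26, 30, 33] -> counters=[0,0,3,2,0,0,0,0,4,2,0,0,0,0,2,2,0,0,0,0,0,0,0,0,0,1,2,0,1,3,0,0,1,2]
Step 18: insert elb at [0, 10, 19, 23, 33] -> counters=[1,0,3,2,0,0,0,0,4,2,1,0,0,0,2,2,0,0,0,1,0,0,0,1,0,1,2,0,1,3,0,0,1,3]
Step 19: insert o at [1, 10, 18, 21, 30] -> counters=[1,1,3,2,0,0,0,0,4,2,2,0,0,0,2,2,0,0,1,1,0,1,0,1,0,1,2,0,1,3,1,0,1,3]
Step 20: insert nit at [12, 18, 24, 25, 29] -> counters=[1,1,3,2,0,0,0,0,4,2,2,0,1,0,2,2,0,0,2,1,0,1,0,1,1,2,2,0,1,4,1,0,1,3]
Step 21: insert ktq at [2, 25, 28, 29, 32] -> counters=[1,1,4,2,0,0,0,0,4,2,2,0,1,0,2,2,0,0,2,1,0,1,0,1,1,3,2,0,2,5,1,0,2,3]
Step 22: delete o at [1, 10, 18, 21, 30] -> counters=[1,0,4,2,0,0,0,0,4,2,1,0,1,0,2,2,0,0,1,1,0,0,0,1,1,3,2,0,2,5,0,0,2,3]
Step 23: insert fuq at [3, 13, 14, 16, 31] -> counters=[1,0,4,3,0,0,0,0,4,2,1,0,1,1,3,2,1,0,1,1,0,0,0,1,1,3,2,0,2,5,0,1,2,3]
Final counters=[1,0,4,3,0,0,0,0,4,2,1,0,1,1,3,2,1,0,1,1,0,0,0,1,1,3,2,0,2,5,0,1,2,3] -> counters[13]=1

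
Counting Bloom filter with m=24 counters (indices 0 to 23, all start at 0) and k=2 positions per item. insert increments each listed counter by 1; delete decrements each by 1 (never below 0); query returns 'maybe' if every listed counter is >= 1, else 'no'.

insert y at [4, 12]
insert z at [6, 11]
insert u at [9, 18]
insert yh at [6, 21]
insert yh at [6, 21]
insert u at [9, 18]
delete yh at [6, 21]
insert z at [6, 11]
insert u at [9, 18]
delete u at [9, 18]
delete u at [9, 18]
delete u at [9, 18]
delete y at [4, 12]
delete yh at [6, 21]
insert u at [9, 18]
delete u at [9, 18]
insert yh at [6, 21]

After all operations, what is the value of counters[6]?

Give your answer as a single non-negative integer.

Answer: 3

Derivation:
Step 1: insert y at [4, 12] -> counters=[0,0,0,0,1,0,0,0,0,0,0,0,1,0,0,0,0,0,0,0,0,0,0,0]
Step 2: insert z at [6, 11] -> counters=[0,0,0,0,1,0,1,0,0,0,0,1,1,0,0,0,0,0,0,0,0,0,0,0]
Step 3: insert u at [9, 18] -> counters=[0,0,0,0,1,0,1,0,0,1,0,1,1,0,0,0,0,0,1,0,0,0,0,0]
Step 4: insert yh at [6, 21] -> counters=[0,0,0,0,1,0,2,0,0,1,0,1,1,0,0,0,0,0,1,0,0,1,0,0]
Step 5: insert yh at [6, 21] -> counters=[0,0,0,0,1,0,3,0,0,1,0,1,1,0,0,0,0,0,1,0,0,2,0,0]
Step 6: insert u at [9, 18] -> counters=[0,0,0,0,1,0,3,0,0,2,0,1,1,0,0,0,0,0,2,0,0,2,0,0]
Step 7: delete yh at [6, 21] -> counters=[0,0,0,0,1,0,2,0,0,2,0,1,1,0,0,0,0,0,2,0,0,1,0,0]
Step 8: insert z at [6, 11] -> counters=[0,0,0,0,1,0,3,0,0,2,0,2,1,0,0,0,0,0,2,0,0,1,0,0]
Step 9: insert u at [9, 18] -> counters=[0,0,0,0,1,0,3,0,0,3,0,2,1,0,0,0,0,0,3,0,0,1,0,0]
Step 10: delete u at [9, 18] -> counters=[0,0,0,0,1,0,3,0,0,2,0,2,1,0,0,0,0,0,2,0,0,1,0,0]
Step 11: delete u at [9, 18] -> counters=[0,0,0,0,1,0,3,0,0,1,0,2,1,0,0,0,0,0,1,0,0,1,0,0]
Step 12: delete u at [9, 18] -> counters=[0,0,0,0,1,0,3,0,0,0,0,2,1,0,0,0,0,0,0,0,0,1,0,0]
Step 13: delete y at [4, 12] -> counters=[0,0,0,0,0,0,3,0,0,0,0,2,0,0,0,0,0,0,0,0,0,1,0,0]
Step 14: delete yh at [6, 21] -> counters=[0,0,0,0,0,0,2,0,0,0,0,2,0,0,0,0,0,0,0,0,0,0,0,0]
Step 15: insert u at [9, 18] -> counters=[0,0,0,0,0,0,2,0,0,1,0,2,0,0,0,0,0,0,1,0,0,0,0,0]
Step 16: delete u at [9, 18] -> counters=[0,0,0,0,0,0,2,0,0,0,0,2,0,0,0,0,0,0,0,0,0,0,0,0]
Step 17: insert yh at [6, 21] -> counters=[0,0,0,0,0,0,3,0,0,0,0,2,0,0,0,0,0,0,0,0,0,1,0,0]
Final counters=[0,0,0,0,0,0,3,0,0,0,0,2,0,0,0,0,0,0,0,0,0,1,0,0] -> counters[6]=3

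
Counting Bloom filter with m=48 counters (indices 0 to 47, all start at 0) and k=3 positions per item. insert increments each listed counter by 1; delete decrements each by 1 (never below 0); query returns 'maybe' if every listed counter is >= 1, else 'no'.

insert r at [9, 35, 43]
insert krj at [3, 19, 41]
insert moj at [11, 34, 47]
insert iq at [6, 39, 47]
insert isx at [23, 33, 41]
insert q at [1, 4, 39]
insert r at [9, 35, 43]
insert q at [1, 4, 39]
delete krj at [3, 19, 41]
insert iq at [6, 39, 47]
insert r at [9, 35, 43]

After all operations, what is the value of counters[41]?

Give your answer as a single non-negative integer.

Step 1: insert r at [9, 35, 43] -> counters=[0,0,0,0,0,0,0,0,0,1,0,0,0,0,0,0,0,0,0,0,0,0,0,0,0,0,0,0,0,0,0,0,0,0,0,1,0,0,0,0,0,0,0,1,0,0,0,0]
Step 2: insert krj at [3, 19, 41] -> counters=[0,0,0,1,0,0,0,0,0,1,0,0,0,0,0,0,0,0,0,1,0,0,0,0,0,0,0,0,0,0,0,0,0,0,0,1,0,0,0,0,0,1,0,1,0,0,0,0]
Step 3: insert moj at [11, 34, 47] -> counters=[0,0,0,1,0,0,0,0,0,1,0,1,0,0,0,0,0,0,0,1,0,0,0,0,0,0,0,0,0,0,0,0,0,0,1,1,0,0,0,0,0,1,0,1,0,0,0,1]
Step 4: insert iq at [6, 39, 47] -> counters=[0,0,0,1,0,0,1,0,0,1,0,1,0,0,0,0,0,0,0,1,0,0,0,0,0,0,0,0,0,0,0,0,0,0,1,1,0,0,0,1,0,1,0,1,0,0,0,2]
Step 5: insert isx at [23, 33, 41] -> counters=[0,0,0,1,0,0,1,0,0,1,0,1,0,0,0,0,0,0,0,1,0,0,0,1,0,0,0,0,0,0,0,0,0,1,1,1,0,0,0,1,0,2,0,1,0,0,0,2]
Step 6: insert q at [1, 4, 39] -> counters=[0,1,0,1,1,0,1,0,0,1,0,1,0,0,0,0,0,0,0,1,0,0,0,1,0,0,0,0,0,0,0,0,0,1,1,1,0,0,0,2,0,2,0,1,0,0,0,2]
Step 7: insert r at [9, 35, 43] -> counters=[0,1,0,1,1,0,1,0,0,2,0,1,0,0,0,0,0,0,0,1,0,0,0,1,0,0,0,0,0,0,0,0,0,1,1,2,0,0,0,2,0,2,0,2,0,0,0,2]
Step 8: insert q at [1, 4, 39] -> counters=[0,2,0,1,2,0,1,0,0,2,0,1,0,0,0,0,0,0,0,1,0,0,0,1,0,0,0,0,0,0,0,0,0,1,1,2,0,0,0,3,0,2,0,2,0,0,0,2]
Step 9: delete krj at [3, 19, 41] -> counters=[0,2,0,0,2,0,1,0,0,2,0,1,0,0,0,0,0,0,0,0,0,0,0,1,0,0,0,0,0,0,0,0,0,1,1,2,0,0,0,3,0,1,0,2,0,0,0,2]
Step 10: insert iq at [6, 39, 47] -> counters=[0,2,0,0,2,0,2,0,0,2,0,1,0,0,0,0,0,0,0,0,0,0,0,1,0,0,0,0,0,0,0,0,0,1,1,2,0,0,0,4,0,1,0,2,0,0,0,3]
Step 11: insert r at [9, 35, 43] -> counters=[0,2,0,0,2,0,2,0,0,3,0,1,0,0,0,0,0,0,0,0,0,0,0,1,0,0,0,0,0,0,0,0,0,1,1,3,0,0,0,4,0,1,0,3,0,0,0,3]
Final counters=[0,2,0,0,2,0,2,0,0,3,0,1,0,0,0,0,0,0,0,0,0,0,0,1,0,0,0,0,0,0,0,0,0,1,1,3,0,0,0,4,0,1,0,3,0,0,0,3] -> counters[41]=1

Answer: 1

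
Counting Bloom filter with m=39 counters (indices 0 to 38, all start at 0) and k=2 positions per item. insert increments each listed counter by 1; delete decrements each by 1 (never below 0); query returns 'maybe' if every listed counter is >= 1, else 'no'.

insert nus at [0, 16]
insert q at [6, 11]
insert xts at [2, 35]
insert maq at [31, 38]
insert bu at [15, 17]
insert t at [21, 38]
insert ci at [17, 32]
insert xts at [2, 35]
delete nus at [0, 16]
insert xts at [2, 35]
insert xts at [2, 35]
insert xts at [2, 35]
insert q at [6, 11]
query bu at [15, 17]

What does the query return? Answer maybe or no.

Step 1: insert nus at [0, 16] -> counters=[1,0,0,0,0,0,0,0,0,0,0,0,0,0,0,0,1,0,0,0,0,0,0,0,0,0,0,0,0,0,0,0,0,0,0,0,0,0,0]
Step 2: insert q at [6, 11] -> counters=[1,0,0,0,0,0,1,0,0,0,0,1,0,0,0,0,1,0,0,0,0,0,0,0,0,0,0,0,0,0,0,0,0,0,0,0,0,0,0]
Step 3: insert xts at [2, 35] -> counters=[1,0,1,0,0,0,1,0,0,0,0,1,0,0,0,0,1,0,0,0,0,0,0,0,0,0,0,0,0,0,0,0,0,0,0,1,0,0,0]
Step 4: insert maq at [31, 38] -> counters=[1,0,1,0,0,0,1,0,0,0,0,1,0,0,0,0,1,0,0,0,0,0,0,0,0,0,0,0,0,0,0,1,0,0,0,1,0,0,1]
Step 5: insert bu at [15, 17] -> counters=[1,0,1,0,0,0,1,0,0,0,0,1,0,0,0,1,1,1,0,0,0,0,0,0,0,0,0,0,0,0,0,1,0,0,0,1,0,0,1]
Step 6: insert t at [21, 38] -> counters=[1,0,1,0,0,0,1,0,0,0,0,1,0,0,0,1,1,1,0,0,0,1,0,0,0,0,0,0,0,0,0,1,0,0,0,1,0,0,2]
Step 7: insert ci at [17, 32] -> counters=[1,0,1,0,0,0,1,0,0,0,0,1,0,0,0,1,1,2,0,0,0,1,0,0,0,0,0,0,0,0,0,1,1,0,0,1,0,0,2]
Step 8: insert xts at [2, 35] -> counters=[1,0,2,0,0,0,1,0,0,0,0,1,0,0,0,1,1,2,0,0,0,1,0,0,0,0,0,0,0,0,0,1,1,0,0,2,0,0,2]
Step 9: delete nus at [0, 16] -> counters=[0,0,2,0,0,0,1,0,0,0,0,1,0,0,0,1,0,2,0,0,0,1,0,0,0,0,0,0,0,0,0,1,1,0,0,2,0,0,2]
Step 10: insert xts at [2, 35] -> counters=[0,0,3,0,0,0,1,0,0,0,0,1,0,0,0,1,0,2,0,0,0,1,0,0,0,0,0,0,0,0,0,1,1,0,0,3,0,0,2]
Step 11: insert xts at [2, 35] -> counters=[0,0,4,0,0,0,1,0,0,0,0,1,0,0,0,1,0,2,0,0,0,1,0,0,0,0,0,0,0,0,0,1,1,0,0,4,0,0,2]
Step 12: insert xts at [2, 35] -> counters=[0,0,5,0,0,0,1,0,0,0,0,1,0,0,0,1,0,2,0,0,0,1,0,0,0,0,0,0,0,0,0,1,1,0,0,5,0,0,2]
Step 13: insert q at [6, 11] -> counters=[0,0,5,0,0,0,2,0,0,0,0,2,0,0,0,1,0,2,0,0,0,1,0,0,0,0,0,0,0,0,0,1,1,0,0,5,0,0,2]
Query bu: check counters[15]=1 counters[17]=2 -> maybe

Answer: maybe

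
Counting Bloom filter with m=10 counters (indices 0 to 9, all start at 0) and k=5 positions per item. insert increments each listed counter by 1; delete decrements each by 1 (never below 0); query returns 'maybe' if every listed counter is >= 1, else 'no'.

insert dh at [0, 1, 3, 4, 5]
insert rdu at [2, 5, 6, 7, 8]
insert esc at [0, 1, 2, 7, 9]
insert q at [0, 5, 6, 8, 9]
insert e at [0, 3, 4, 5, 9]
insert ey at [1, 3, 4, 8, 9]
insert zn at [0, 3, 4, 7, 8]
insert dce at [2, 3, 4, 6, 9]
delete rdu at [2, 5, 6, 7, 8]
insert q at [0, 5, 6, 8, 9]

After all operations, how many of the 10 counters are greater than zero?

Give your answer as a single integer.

Step 1: insert dh at [0, 1, 3, 4, 5] -> counters=[1,1,0,1,1,1,0,0,0,0]
Step 2: insert rdu at [2, 5, 6, 7, 8] -> counters=[1,1,1,1,1,2,1,1,1,0]
Step 3: insert esc at [0, 1, 2, 7, 9] -> counters=[2,2,2,1,1,2,1,2,1,1]
Step 4: insert q at [0, 5, 6, 8, 9] -> counters=[3,2,2,1,1,3,2,2,2,2]
Step 5: insert e at [0, 3, 4, 5, 9] -> counters=[4,2,2,2,2,4,2,2,2,3]
Step 6: insert ey at [1, 3, 4, 8, 9] -> counters=[4,3,2,3,3,4,2,2,3,4]
Step 7: insert zn at [0, 3, 4, 7, 8] -> counters=[5,3,2,4,4,4,2,3,4,4]
Step 8: insert dce at [2, 3, 4, 6, 9] -> counters=[5,3,3,5,5,4,3,3,4,5]
Step 9: delete rdu at [2, 5, 6, 7, 8] -> counters=[5,3,2,5,5,3,2,2,3,5]
Step 10: insert q at [0, 5, 6, 8, 9] -> counters=[6,3,2,5,5,4,3,2,4,6]
Final counters=[6,3,2,5,5,4,3,2,4,6] -> 10 nonzero

Answer: 10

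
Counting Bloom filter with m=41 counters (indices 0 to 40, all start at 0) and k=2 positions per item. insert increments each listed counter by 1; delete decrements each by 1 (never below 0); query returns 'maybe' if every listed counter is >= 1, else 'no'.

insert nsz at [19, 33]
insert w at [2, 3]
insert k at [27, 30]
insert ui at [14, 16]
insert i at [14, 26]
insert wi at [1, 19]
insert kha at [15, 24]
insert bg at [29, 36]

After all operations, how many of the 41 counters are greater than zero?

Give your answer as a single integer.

Answer: 14

Derivation:
Step 1: insert nsz at [19, 33] -> counters=[0,0,0,0,0,0,0,0,0,0,0,0,0,0,0,0,0,0,0,1,0,0,0,0,0,0,0,0,0,0,0,0,0,1,0,0,0,0,0,0,0]
Step 2: insert w at [2, 3] -> counters=[0,0,1,1,0,0,0,0,0,0,0,0,0,0,0,0,0,0,0,1,0,0,0,0,0,0,0,0,0,0,0,0,0,1,0,0,0,0,0,0,0]
Step 3: insert k at [27, 30] -> counters=[0,0,1,1,0,0,0,0,0,0,0,0,0,0,0,0,0,0,0,1,0,0,0,0,0,0,0,1,0,0,1,0,0,1,0,0,0,0,0,0,0]
Step 4: insert ui at [14, 16] -> counters=[0,0,1,1,0,0,0,0,0,0,0,0,0,0,1,0,1,0,0,1,0,0,0,0,0,0,0,1,0,0,1,0,0,1,0,0,0,0,0,0,0]
Step 5: insert i at [14, 26] -> counters=[0,0,1,1,0,0,0,0,0,0,0,0,0,0,2,0,1,0,0,1,0,0,0,0,0,0,1,1,0,0,1,0,0,1,0,0,0,0,0,0,0]
Step 6: insert wi at [1, 19] -> counters=[0,1,1,1,0,0,0,0,0,0,0,0,0,0,2,0,1,0,0,2,0,0,0,0,0,0,1,1,0,0,1,0,0,1,0,0,0,0,0,0,0]
Step 7: insert kha at [15, 24] -> counters=[0,1,1,1,0,0,0,0,0,0,0,0,0,0,2,1,1,0,0,2,0,0,0,0,1,0,1,1,0,0,1,0,0,1,0,0,0,0,0,0,0]
Step 8: insert bg at [29, 36] -> counters=[0,1,1,1,0,0,0,0,0,0,0,0,0,0,2,1,1,0,0,2,0,0,0,0,1,0,1,1,0,1,1,0,0,1,0,0,1,0,0,0,0]
Final counters=[0,1,1,1,0,0,0,0,0,0,0,0,0,0,2,1,1,0,0,2,0,0,0,0,1,0,1,1,0,1,1,0,0,1,0,0,1,0,0,0,0] -> 14 nonzero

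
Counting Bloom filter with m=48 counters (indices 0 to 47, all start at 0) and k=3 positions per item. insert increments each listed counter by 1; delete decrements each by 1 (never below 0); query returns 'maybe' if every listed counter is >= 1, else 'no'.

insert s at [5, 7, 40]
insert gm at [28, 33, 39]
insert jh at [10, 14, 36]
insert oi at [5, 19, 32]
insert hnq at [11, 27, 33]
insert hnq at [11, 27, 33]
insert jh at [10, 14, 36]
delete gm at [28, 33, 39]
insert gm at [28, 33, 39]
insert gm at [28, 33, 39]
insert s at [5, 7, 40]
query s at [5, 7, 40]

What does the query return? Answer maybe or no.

Answer: maybe

Derivation:
Step 1: insert s at [5, 7, 40] -> counters=[0,0,0,0,0,1,0,1,0,0,0,0,0,0,0,0,0,0,0,0,0,0,0,0,0,0,0,0,0,0,0,0,0,0,0,0,0,0,0,0,1,0,0,0,0,0,0,0]
Step 2: insert gm at [28, 33, 39] -> counters=[0,0,0,0,0,1,0,1,0,0,0,0,0,0,0,0,0,0,0,0,0,0,0,0,0,0,0,0,1,0,0,0,0,1,0,0,0,0,0,1,1,0,0,0,0,0,0,0]
Step 3: insert jh at [10, 14, 36] -> counters=[0,0,0,0,0,1,0,1,0,0,1,0,0,0,1,0,0,0,0,0,0,0,0,0,0,0,0,0,1,0,0,0,0,1,0,0,1,0,0,1,1,0,0,0,0,0,0,0]
Step 4: insert oi at [5, 19, 32] -> counters=[0,0,0,0,0,2,0,1,0,0,1,0,0,0,1,0,0,0,0,1,0,0,0,0,0,0,0,0,1,0,0,0,1,1,0,0,1,0,0,1,1,0,0,0,0,0,0,0]
Step 5: insert hnq at [11, 27, 33] -> counters=[0,0,0,0,0,2,0,1,0,0,1,1,0,0,1,0,0,0,0,1,0,0,0,0,0,0,0,1,1,0,0,0,1,2,0,0,1,0,0,1,1,0,0,0,0,0,0,0]
Step 6: insert hnq at [11, 27, 33] -> counters=[0,0,0,0,0,2,0,1,0,0,1,2,0,0,1,0,0,0,0,1,0,0,0,0,0,0,0,2,1,0,0,0,1,3,0,0,1,0,0,1,1,0,0,0,0,0,0,0]
Step 7: insert jh at [10, 14, 36] -> counters=[0,0,0,0,0,2,0,1,0,0,2,2,0,0,2,0,0,0,0,1,0,0,0,0,0,0,0,2,1,0,0,0,1,3,0,0,2,0,0,1,1,0,0,0,0,0,0,0]
Step 8: delete gm at [28, 33, 39] -> counters=[0,0,0,0,0,2,0,1,0,0,2,2,0,0,2,0,0,0,0,1,0,0,0,0,0,0,0,2,0,0,0,0,1,2,0,0,2,0,0,0,1,0,0,0,0,0,0,0]
Step 9: insert gm at [28, 33, 39] -> counters=[0,0,0,0,0,2,0,1,0,0,2,2,0,0,2,0,0,0,0,1,0,0,0,0,0,0,0,2,1,0,0,0,1,3,0,0,2,0,0,1,1,0,0,0,0,0,0,0]
Step 10: insert gm at [28, 33, 39] -> counters=[0,0,0,0,0,2,0,1,0,0,2,2,0,0,2,0,0,0,0,1,0,0,0,0,0,0,0,2,2,0,0,0,1,4,0,0,2,0,0,2,1,0,0,0,0,0,0,0]
Step 11: insert s at [5, 7, 40] -> counters=[0,0,0,0,0,3,0,2,0,0,2,2,0,0,2,0,0,0,0,1,0,0,0,0,0,0,0,2,2,0,0,0,1,4,0,0,2,0,0,2,2,0,0,0,0,0,0,0]
Query s: check counters[5]=3 counters[7]=2 counters[40]=2 -> maybe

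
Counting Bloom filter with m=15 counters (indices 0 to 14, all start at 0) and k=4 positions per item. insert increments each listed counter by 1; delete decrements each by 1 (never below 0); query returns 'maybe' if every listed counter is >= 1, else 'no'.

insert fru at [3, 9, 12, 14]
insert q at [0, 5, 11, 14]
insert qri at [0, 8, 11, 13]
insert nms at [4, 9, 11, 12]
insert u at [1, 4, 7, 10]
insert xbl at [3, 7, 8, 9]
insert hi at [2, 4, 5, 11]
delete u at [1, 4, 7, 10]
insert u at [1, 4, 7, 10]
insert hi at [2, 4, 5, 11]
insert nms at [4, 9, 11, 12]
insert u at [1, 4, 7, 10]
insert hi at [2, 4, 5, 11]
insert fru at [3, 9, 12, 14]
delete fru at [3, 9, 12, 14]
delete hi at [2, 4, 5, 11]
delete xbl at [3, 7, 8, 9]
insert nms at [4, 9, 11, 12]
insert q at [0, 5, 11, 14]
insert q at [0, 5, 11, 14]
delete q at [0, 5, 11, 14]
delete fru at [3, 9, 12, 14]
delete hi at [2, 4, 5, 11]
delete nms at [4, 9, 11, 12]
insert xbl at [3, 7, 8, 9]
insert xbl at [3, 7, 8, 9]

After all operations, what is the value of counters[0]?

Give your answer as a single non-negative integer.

Answer: 3

Derivation:
Step 1: insert fru at [3, 9, 12, 14] -> counters=[0,0,0,1,0,0,0,0,0,1,0,0,1,0,1]
Step 2: insert q at [0, 5, 11, 14] -> counters=[1,0,0,1,0,1,0,0,0,1,0,1,1,0,2]
Step 3: insert qri at [0, 8, 11, 13] -> counters=[2,0,0,1,0,1,0,0,1,1,0,2,1,1,2]
Step 4: insert nms at [4, 9, 11, 12] -> counters=[2,0,0,1,1,1,0,0,1,2,0,3,2,1,2]
Step 5: insert u at [1, 4, 7, 10] -> counters=[2,1,0,1,2,1,0,1,1,2,1,3,2,1,2]
Step 6: insert xbl at [3, 7, 8, 9] -> counters=[2,1,0,2,2,1,0,2,2,3,1,3,2,1,2]
Step 7: insert hi at [2, 4, 5, 11] -> counters=[2,1,1,2,3,2,0,2,2,3,1,4,2,1,2]
Step 8: delete u at [1, 4, 7, 10] -> counters=[2,0,1,2,2,2,0,1,2,3,0,4,2,1,2]
Step 9: insert u at [1, 4, 7, 10] -> counters=[2,1,1,2,3,2,0,2,2,3,1,4,2,1,2]
Step 10: insert hi at [2, 4, 5, 11] -> counters=[2,1,2,2,4,3,0,2,2,3,1,5,2,1,2]
Step 11: insert nms at [4, 9, 11, 12] -> counters=[2,1,2,2,5,3,0,2,2,4,1,6,3,1,2]
Step 12: insert u at [1, 4, 7, 10] -> counters=[2,2,2,2,6,3,0,3,2,4,2,6,3,1,2]
Step 13: insert hi at [2, 4, 5, 11] -> counters=[2,2,3,2,7,4,0,3,2,4,2,7,3,1,2]
Step 14: insert fru at [3, 9, 12, 14] -> counters=[2,2,3,3,7,4,0,3,2,5,2,7,4,1,3]
Step 15: delete fru at [3, 9, 12, 14] -> counters=[2,2,3,2,7,4,0,3,2,4,2,7,3,1,2]
Step 16: delete hi at [2, 4, 5, 11] -> counters=[2,2,2,2,6,3,0,3,2,4,2,6,3,1,2]
Step 17: delete xbl at [3, 7, 8, 9] -> counters=[2,2,2,1,6,3,0,2,1,3,2,6,3,1,2]
Step 18: insert nms at [4, 9, 11, 12] -> counters=[2,2,2,1,7,3,0,2,1,4,2,7,4,1,2]
Step 19: insert q at [0, 5, 11, 14] -> counters=[3,2,2,1,7,4,0,2,1,4,2,8,4,1,3]
Step 20: insert q at [0, 5, 11, 14] -> counters=[4,2,2,1,7,5,0,2,1,4,2,9,4,1,4]
Step 21: delete q at [0, 5, 11, 14] -> counters=[3,2,2,1,7,4,0,2,1,4,2,8,4,1,3]
Step 22: delete fru at [3, 9, 12, 14] -> counters=[3,2,2,0,7,4,0,2,1,3,2,8,3,1,2]
Step 23: delete hi at [2, 4, 5, 11] -> counters=[3,2,1,0,6,3,0,2,1,3,2,7,3,1,2]
Step 24: delete nms at [4, 9, 11, 12] -> counters=[3,2,1,0,5,3,0,2,1,2,2,6,2,1,2]
Step 25: insert xbl at [3, 7, 8, 9] -> counters=[3,2,1,1,5,3,0,3,2,3,2,6,2,1,2]
Step 26: insert xbl at [3, 7, 8, 9] -> counters=[3,2,1,2,5,3,0,4,3,4,2,6,2,1,2]
Final counters=[3,2,1,2,5,3,0,4,3,4,2,6,2,1,2] -> counters[0]=3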